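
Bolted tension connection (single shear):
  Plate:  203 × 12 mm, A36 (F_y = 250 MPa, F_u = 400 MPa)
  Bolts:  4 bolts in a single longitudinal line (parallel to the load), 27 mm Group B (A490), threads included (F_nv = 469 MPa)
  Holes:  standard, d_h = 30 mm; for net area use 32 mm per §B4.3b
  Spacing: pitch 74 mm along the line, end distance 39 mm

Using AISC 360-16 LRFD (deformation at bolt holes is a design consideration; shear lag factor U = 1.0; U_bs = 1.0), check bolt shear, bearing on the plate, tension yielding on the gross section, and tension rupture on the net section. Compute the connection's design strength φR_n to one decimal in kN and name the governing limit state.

548.1 kN (gross-section yield governs)

Bolt shear: A_b = π(27)²/4 = 572.56 mm². φR_n = 0.75 × 469 × 572.56 × 4 × 1 = 805.6 kN.
Bearing (12 mm plate, F_u = 400 MPa): end bolts L_c = 39 − 30/2 = 24, R_n = min(1.2×24×12×400, 2.4×27×12×400) = 138.24 kN/bolt; interior L_c = 74 − 30 = 44, R_n = 253.44 kN/bolt. φR_n = 0.75 × (1×138.24 + 3×253.44) = 673.9 kN.
Tension yield (gross): A_g = 203×12 = 2436 mm². φR_n = 0.90 × 250 × 2436 = 548.1 kN.
Tension rupture (net): A_n = (203 − 1×32)×12 = 2052 mm² (U = 1.0, A_e = A_n). φR_n = 0.75 × 400 × 2052 = 615.6 kN.
Governing: min(805.6, 673.9, 548.1, 615.6) = 548.1 kN → gross-section yield.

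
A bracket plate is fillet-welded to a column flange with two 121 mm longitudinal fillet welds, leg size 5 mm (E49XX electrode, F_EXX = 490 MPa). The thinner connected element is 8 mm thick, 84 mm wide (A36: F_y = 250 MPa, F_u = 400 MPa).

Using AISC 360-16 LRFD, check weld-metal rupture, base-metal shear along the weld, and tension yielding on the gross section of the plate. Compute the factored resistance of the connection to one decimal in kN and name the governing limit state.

Weld metal: throat = 0.707×5 = 3.535 mm, L = 2×121 = 242 mm. φR_n = 0.75 × 0.6 × 490 × 3.535 × 242 = 188.6 kN.
Base metal shear (8 mm plate): yield φR_n = 1.0×0.6×250×8×242 = 290.4 kN; rupture φR_n = 0.75×0.6×400×8×242 = 348.5 kN; take 290.4 kN (yield).
Tension yield (gross): A_g = 84×8 = 672 mm². φR_n = 0.90 × 250 × 672 = 151.2 kN.
Governing: min(188.6, 290.4, 151.2) = 151.2 kN → gross-section yield.

151.2 kN (gross-section yield governs)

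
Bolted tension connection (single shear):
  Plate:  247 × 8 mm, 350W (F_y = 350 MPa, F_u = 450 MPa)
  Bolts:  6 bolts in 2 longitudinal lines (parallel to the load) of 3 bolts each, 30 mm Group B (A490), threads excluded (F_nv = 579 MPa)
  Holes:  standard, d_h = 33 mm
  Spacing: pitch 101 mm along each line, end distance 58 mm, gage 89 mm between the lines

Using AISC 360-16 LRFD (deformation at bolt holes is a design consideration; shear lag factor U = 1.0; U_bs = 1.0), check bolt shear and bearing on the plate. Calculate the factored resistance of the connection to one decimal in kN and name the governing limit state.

1046.5 kN (bearing governs)

Bolt shear: A_b = π(30)²/4 = 706.86 mm². φR_n = 0.75 × 579 × 706.86 × 6 × 1 = 1841.7 kN.
Bearing (8 mm plate, F_u = 450 MPa): end bolts L_c = 58 − 33/2 = 41.5, R_n = min(1.2×41.5×8×450, 2.4×30×8×450) = 179.28 kN/bolt; interior L_c = 101 − 33 = 68, R_n = 259.2 kN/bolt. φR_n = 0.75 × (2×179.28 + 4×259.2) = 1046.5 kN.
Governing: min(1841.7, 1046.5) = 1046.5 kN → bearing.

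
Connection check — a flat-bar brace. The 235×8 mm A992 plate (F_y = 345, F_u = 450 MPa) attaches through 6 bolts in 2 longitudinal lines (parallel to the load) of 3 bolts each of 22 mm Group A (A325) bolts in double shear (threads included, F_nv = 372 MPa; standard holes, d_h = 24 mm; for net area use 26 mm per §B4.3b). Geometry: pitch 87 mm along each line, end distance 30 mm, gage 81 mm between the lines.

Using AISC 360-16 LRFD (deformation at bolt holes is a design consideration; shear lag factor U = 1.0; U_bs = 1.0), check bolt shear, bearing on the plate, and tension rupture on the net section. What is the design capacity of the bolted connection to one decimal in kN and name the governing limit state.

Bolt shear: A_b = π(22)²/4 = 380.13 mm². φR_n = 0.75 × 372 × 380.13 × 6 × 2 = 1272.7 kN.
Bearing (8 mm plate, F_u = 450 MPa): end bolts L_c = 30 − 24/2 = 18, R_n = min(1.2×18×8×450, 2.4×22×8×450) = 77.76 kN/bolt; interior L_c = 87 − 24 = 63, R_n = 190.08 kN/bolt. φR_n = 0.75 × (2×77.76 + 4×190.08) = 686.9 kN.
Tension rupture (net): A_n = (235 − 2×26)×8 = 1464 mm² (U = 1.0, A_e = A_n). φR_n = 0.75 × 450 × 1464 = 494.1 kN.
Governing: min(1272.7, 686.9, 494.1) = 494.1 kN → net-section rupture.

494.1 kN (net-section rupture governs)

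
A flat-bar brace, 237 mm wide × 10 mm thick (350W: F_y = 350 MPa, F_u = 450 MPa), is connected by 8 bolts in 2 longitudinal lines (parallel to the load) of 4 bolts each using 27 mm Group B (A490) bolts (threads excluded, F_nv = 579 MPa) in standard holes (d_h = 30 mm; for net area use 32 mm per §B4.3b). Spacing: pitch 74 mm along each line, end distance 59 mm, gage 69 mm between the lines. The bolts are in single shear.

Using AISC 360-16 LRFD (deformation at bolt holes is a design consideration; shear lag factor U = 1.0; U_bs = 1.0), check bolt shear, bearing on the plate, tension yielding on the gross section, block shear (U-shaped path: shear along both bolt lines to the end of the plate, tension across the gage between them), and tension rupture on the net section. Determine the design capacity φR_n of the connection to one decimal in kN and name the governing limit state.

Bolt shear: A_b = π(27)²/4 = 572.56 mm². φR_n = 0.75 × 579 × 572.56 × 8 × 1 = 1989.1 kN.
Bearing (10 mm plate, F_u = 450 MPa): end bolts L_c = 59 − 30/2 = 44, R_n = min(1.2×44×10×450, 2.4×27×10×450) = 237.6 kN/bolt; interior L_c = 74 − 30 = 44, R_n = 237.6 kN/bolt. φR_n = 0.75 × (2×237.6 + 6×237.6) = 1425.6 kN.
Tension yield (gross): A_g = 237×10 = 2370 mm². φR_n = 0.90 × 350 × 2370 = 746.6 kN.
Block shear: shear path 2×[59+3×74] = 2×281 mm, A_gv = 5620, A_nv = 2×(281 − 3.5×32)×10 = 3380 mm²; tension across gage: (69 − 1×32)×10 = 370 mm². R_n = min(0.6×450×3380, 0.6×350×5620) + 1.0×450×370 = min(912.6, 1180.2) + 166.5 = 1079.1 kN. φR_n = 0.75 × 1079.1 = 809.3 kN.
Tension rupture (net): A_n = (237 − 2×32)×10 = 1730 mm² (U = 1.0, A_e = A_n). φR_n = 0.75 × 450 × 1730 = 583.9 kN.
Governing: min(1989.1, 1425.6, 746.6, 809.3, 583.9) = 583.9 kN → net-section rupture.

583.9 kN (net-section rupture governs)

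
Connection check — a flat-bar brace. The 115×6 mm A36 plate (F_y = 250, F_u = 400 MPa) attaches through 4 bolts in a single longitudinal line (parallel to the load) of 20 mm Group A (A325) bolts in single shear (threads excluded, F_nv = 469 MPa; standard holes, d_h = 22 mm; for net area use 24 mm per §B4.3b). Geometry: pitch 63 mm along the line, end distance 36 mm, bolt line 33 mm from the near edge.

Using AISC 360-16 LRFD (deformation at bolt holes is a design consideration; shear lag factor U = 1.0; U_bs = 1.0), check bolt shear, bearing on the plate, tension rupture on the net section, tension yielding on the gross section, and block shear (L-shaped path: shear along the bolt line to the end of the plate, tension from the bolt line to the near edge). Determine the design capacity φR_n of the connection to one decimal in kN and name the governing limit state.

Bolt shear: A_b = π(20)²/4 = 314.16 mm². φR_n = 0.75 × 469 × 314.16 × 4 × 1 = 442.0 kN.
Bearing (6 mm plate, F_u = 400 MPa): end bolts L_c = 36 − 22/2 = 25, R_n = min(1.2×25×6×400, 2.4×20×6×400) = 72 kN/bolt; interior L_c = 63 − 22 = 41, R_n = 115.2 kN/bolt. φR_n = 0.75 × (1×72 + 3×115.2) = 313.2 kN.
Tension rupture (net): A_n = (115 − 1×24)×6 = 546 mm² (U = 1.0, A_e = A_n). φR_n = 0.75 × 400 × 546 = 163.8 kN.
Tension yield (gross): A_g = 115×6 = 690 mm². φR_n = 0.90 × 250 × 690 = 155.3 kN.
Block shear: shear path 1×[36+3×63] = 1×225 mm, A_gv = 1350, A_nv = 1×(225 − 3.5×24)×6 = 846 mm²; tension to near edge: (33 − 0.5×24)×6 = 126 mm². R_n = min(0.6×400×846, 0.6×250×1350) + 1.0×400×126 = min(203.04, 202.5) + 50.4 = 252.9 kN. φR_n = 0.75 × 252.9 = 189.7 kN.
Governing: min(442.0, 313.2, 163.8, 155.3, 189.7) = 155.3 kN → gross-section yield.

155.3 kN (gross-section yield governs)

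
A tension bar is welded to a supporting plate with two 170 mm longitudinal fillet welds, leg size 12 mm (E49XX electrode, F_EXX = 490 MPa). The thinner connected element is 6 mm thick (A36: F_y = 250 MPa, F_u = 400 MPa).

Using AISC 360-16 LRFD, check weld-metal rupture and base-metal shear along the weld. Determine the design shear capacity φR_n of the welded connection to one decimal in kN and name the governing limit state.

Weld metal: throat = 0.707×12 = 8.484 mm, L = 2×170 = 340 mm. φR_n = 0.75 × 0.6 × 490 × 8.484 × 340 = 636.0 kN.
Base metal shear (6 mm plate): yield φR_n = 1.0×0.6×250×6×340 = 306.0 kN; rupture φR_n = 0.75×0.6×400×6×340 = 367.2 kN; take 306.0 kN (yield).
Governing: min(636.0, 306.0) = 306.0 kN → base-metal shear.

306.0 kN (base-metal shear governs)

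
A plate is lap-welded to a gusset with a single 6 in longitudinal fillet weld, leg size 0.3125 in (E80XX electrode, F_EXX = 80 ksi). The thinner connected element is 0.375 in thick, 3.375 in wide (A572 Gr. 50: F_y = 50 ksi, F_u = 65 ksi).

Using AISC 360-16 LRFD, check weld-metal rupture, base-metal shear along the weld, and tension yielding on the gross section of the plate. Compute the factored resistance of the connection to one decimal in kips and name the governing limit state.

Weld metal: throat = 0.707×0.3125 = 0.22094 in, L = 6 in. φR_n = 0.75 × 0.6 × 80 × 0.22094 × 6 = 47.7 kips.
Base metal shear (0.375 in plate): yield φR_n = 1.0×0.6×50×0.375×6 = 67.5 kips; rupture φR_n = 0.75×0.6×65×0.375×6 = 65.8 kips; take 65.8 kips (rupture).
Tension yield (gross): A_g = 3.375×0.375 = 1.2656 in². φR_n = 0.90 × 50 × 1.2656 = 57.0 kips.
Governing: min(47.7, 65.8, 57.0) = 47.7 kips → weld metal.

47.7 kips (weld metal governs)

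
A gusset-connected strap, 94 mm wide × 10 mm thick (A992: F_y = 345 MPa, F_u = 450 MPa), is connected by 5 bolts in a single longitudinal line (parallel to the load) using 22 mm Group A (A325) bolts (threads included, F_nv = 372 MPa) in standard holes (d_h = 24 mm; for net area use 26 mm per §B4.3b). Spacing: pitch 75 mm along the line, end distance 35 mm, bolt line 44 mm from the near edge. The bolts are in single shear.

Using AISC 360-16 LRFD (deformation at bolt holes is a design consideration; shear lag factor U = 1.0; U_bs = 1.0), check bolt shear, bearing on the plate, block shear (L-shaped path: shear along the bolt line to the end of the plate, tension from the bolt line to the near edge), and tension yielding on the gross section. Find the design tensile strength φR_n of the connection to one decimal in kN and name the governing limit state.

291.9 kN (gross-section yield governs)

Bolt shear: A_b = π(22)²/4 = 380.13 mm². φR_n = 0.75 × 372 × 380.13 × 5 × 1 = 530.3 kN.
Bearing (10 mm plate, F_u = 450 MPa): end bolts L_c = 35 − 24/2 = 23, R_n = min(1.2×23×10×450, 2.4×22×10×450) = 124.2 kN/bolt; interior L_c = 75 − 24 = 51, R_n = 237.6 kN/bolt. φR_n = 0.75 × (1×124.2 + 4×237.6) = 806.0 kN.
Block shear: shear path 1×[35+4×75] = 1×335 mm, A_gv = 3350, A_nv = 1×(335 − 4.5×26)×10 = 2180 mm²; tension to near edge: (44 − 0.5×26)×10 = 310 mm². R_n = min(0.6×450×2180, 0.6×345×3350) + 1.0×450×310 = min(588.6, 693.45) + 139.5 = 728.1 kN. φR_n = 0.75 × 728.1 = 546.1 kN.
Tension yield (gross): A_g = 94×10 = 940 mm². φR_n = 0.90 × 345 × 940 = 291.9 kN.
Governing: min(530.3, 806.0, 546.1, 291.9) = 291.9 kN → gross-section yield.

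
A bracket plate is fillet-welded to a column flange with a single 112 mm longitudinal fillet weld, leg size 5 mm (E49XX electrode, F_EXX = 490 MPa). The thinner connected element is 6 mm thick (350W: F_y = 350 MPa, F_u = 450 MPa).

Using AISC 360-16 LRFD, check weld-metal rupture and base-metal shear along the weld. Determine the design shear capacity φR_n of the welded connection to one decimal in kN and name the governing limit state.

Weld metal: throat = 0.707×5 = 3.535 mm, L = 112 mm. φR_n = 0.75 × 0.6 × 490 × 3.535 × 112 = 87.3 kN.
Base metal shear (6 mm plate): yield φR_n = 1.0×0.6×350×6×112 = 141.1 kN; rupture φR_n = 0.75×0.6×450×6×112 = 136.1 kN; take 136.1 kN (rupture).
Governing: min(87.3, 136.1) = 87.3 kN → weld metal.

87.3 kN (weld metal governs)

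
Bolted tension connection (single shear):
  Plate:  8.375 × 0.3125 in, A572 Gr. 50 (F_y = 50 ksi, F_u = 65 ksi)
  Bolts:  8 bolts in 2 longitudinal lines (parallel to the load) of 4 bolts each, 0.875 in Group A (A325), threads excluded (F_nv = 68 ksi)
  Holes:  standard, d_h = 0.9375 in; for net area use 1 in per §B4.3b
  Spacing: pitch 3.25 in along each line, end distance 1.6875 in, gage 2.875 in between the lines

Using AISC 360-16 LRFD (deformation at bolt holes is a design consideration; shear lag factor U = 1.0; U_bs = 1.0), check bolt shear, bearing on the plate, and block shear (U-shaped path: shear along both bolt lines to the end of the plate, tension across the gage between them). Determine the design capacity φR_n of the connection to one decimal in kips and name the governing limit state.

173.7 kips (block shear governs)

Bolt shear: A_b = π(0.875)²/4 = 0.60132 in². φR_n = 0.75 × 68 × 0.60132 × 8 × 1 = 245.3 kips.
Bearing (0.3125 in plate, F_u = 65 ksi): end bolts L_c = 1.6875 − 0.9375/2 = 1.21875, R_n = min(1.2×1.21875×0.3125×65, 2.4×0.875×0.3125×65) = 29.707 kips/bolt; interior L_c = 3.25 − 0.9375 = 2.3125, R_n = 42.656 kips/bolt. φR_n = 0.75 × (2×29.707 + 6×42.656) = 236.5 kips.
Block shear: shear path 2×[1.6875+3×3.25] = 2×11.4375 in, A_gv = 7.1484, A_nv = 2×(11.4375 − 3.5×1)×0.3125 = 4.9609 in²; tension across gage: (2.875 − 1×1)×0.3125 = 0.58594 in². R_n = min(0.6×65×4.9609, 0.6×50×7.1484) + 1.0×65×0.58594 = min(193.48, 214.45) + 38.086 = 231.57 kips. φR_n = 0.75 × 231.57 = 173.7 kips.
Governing: min(245.3, 236.5, 173.7) = 173.7 kips → block shear.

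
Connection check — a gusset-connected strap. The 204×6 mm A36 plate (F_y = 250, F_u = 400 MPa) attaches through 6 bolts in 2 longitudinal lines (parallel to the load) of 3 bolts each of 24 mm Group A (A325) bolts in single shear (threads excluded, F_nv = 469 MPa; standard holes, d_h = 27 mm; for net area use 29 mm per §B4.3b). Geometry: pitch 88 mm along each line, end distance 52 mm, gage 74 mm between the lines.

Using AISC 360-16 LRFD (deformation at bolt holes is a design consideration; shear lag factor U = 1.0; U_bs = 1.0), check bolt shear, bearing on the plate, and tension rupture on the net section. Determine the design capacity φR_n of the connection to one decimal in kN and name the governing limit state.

262.8 kN (net-section rupture governs)

Bolt shear: A_b = π(24)²/4 = 452.39 mm². φR_n = 0.75 × 469 × 452.39 × 6 × 1 = 954.8 kN.
Bearing (6 mm plate, F_u = 400 MPa): end bolts L_c = 52 − 27/2 = 38.5, R_n = min(1.2×38.5×6×400, 2.4×24×6×400) = 110.88 kN/bolt; interior L_c = 88 − 27 = 61, R_n = 138.24 kN/bolt. φR_n = 0.75 × (2×110.88 + 4×138.24) = 581.0 kN.
Tension rupture (net): A_n = (204 − 2×29)×6 = 876 mm² (U = 1.0, A_e = A_n). φR_n = 0.75 × 400 × 876 = 262.8 kN.
Governing: min(954.8, 581.0, 262.8) = 262.8 kN → net-section rupture.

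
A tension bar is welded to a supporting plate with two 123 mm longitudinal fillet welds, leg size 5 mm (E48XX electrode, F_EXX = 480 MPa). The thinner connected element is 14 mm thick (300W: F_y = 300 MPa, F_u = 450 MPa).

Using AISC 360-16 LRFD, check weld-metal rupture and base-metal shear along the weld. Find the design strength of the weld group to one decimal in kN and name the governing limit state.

Weld metal: throat = 0.707×5 = 3.535 mm, L = 2×123 = 246 mm. φR_n = 0.75 × 0.6 × 480 × 3.535 × 246 = 187.8 kN.
Base metal shear (14 mm plate): yield φR_n = 1.0×0.6×300×14×246 = 619.9 kN; rupture φR_n = 0.75×0.6×450×14×246 = 697.4 kN; take 619.9 kN (yield).
Governing: min(187.8, 619.9) = 187.8 kN → weld metal.

187.8 kN (weld metal governs)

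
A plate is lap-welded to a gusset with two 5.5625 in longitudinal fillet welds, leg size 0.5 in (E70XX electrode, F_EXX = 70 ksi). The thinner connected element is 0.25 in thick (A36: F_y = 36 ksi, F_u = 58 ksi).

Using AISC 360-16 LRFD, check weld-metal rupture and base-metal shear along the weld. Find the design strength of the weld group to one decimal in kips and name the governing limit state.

60.1 kips (base-metal shear governs)

Weld metal: throat = 0.707×0.5 = 0.3535 in, L = 2×5.5625 = 11.125 in. φR_n = 0.75 × 0.6 × 70 × 0.3535 × 11.125 = 123.9 kips.
Base metal shear (0.25 in plate): yield φR_n = 1.0×0.6×36×0.25×11.125 = 60.1 kips; rupture φR_n = 0.75×0.6×58×0.25×11.125 = 72.6 kips; take 60.1 kips (yield).
Governing: min(123.9, 60.1) = 60.1 kips → base-metal shear.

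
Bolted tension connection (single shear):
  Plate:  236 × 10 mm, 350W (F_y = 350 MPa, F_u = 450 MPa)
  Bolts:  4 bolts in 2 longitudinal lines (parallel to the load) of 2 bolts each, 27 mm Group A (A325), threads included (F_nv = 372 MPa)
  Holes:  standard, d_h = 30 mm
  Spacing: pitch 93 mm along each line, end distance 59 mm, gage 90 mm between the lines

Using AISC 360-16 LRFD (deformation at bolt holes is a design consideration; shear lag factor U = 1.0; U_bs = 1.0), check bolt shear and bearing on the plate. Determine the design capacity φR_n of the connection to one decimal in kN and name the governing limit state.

Bolt shear: A_b = π(27)²/4 = 572.56 mm². φR_n = 0.75 × 372 × 572.56 × 4 × 1 = 639.0 kN.
Bearing (10 mm plate, F_u = 450 MPa): end bolts L_c = 59 − 30/2 = 44, R_n = min(1.2×44×10×450, 2.4×27×10×450) = 237.6 kN/bolt; interior L_c = 93 − 30 = 63, R_n = 291.6 kN/bolt. φR_n = 0.75 × (2×237.6 + 2×291.6) = 793.8 kN.
Governing: min(639.0, 793.8) = 639.0 kN → bolt shear.

639.0 kN (bolt shear governs)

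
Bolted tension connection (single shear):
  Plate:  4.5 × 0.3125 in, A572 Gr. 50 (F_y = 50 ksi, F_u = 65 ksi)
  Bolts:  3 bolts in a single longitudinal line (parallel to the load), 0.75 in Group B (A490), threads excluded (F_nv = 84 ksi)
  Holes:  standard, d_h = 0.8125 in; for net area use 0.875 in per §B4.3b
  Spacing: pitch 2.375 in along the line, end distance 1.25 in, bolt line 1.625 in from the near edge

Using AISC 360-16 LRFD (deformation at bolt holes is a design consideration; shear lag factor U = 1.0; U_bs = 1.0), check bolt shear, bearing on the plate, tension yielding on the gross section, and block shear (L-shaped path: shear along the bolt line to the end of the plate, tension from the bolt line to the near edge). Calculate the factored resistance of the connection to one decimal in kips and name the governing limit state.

52.9 kips (block shear governs)

Bolt shear: A_b = π(0.75)²/4 = 0.44179 in². φR_n = 0.75 × 84 × 0.44179 × 3 × 1 = 83.5 kips.
Bearing (0.3125 in plate, F_u = 65 ksi): end bolts L_c = 1.25 − 0.8125/2 = 0.84375, R_n = min(1.2×0.84375×0.3125×65, 2.4×0.75×0.3125×65) = 20.566 kips/bolt; interior L_c = 2.375 − 0.8125 = 1.5625, R_n = 36.563 kips/bolt. φR_n = 0.75 × (1×20.566 + 2×36.563) = 70.3 kips.
Tension yield (gross): A_g = 4.5×0.3125 = 1.4063 in². φR_n = 0.90 × 50 × 1.4063 = 63.3 kips.
Block shear: shear path 1×[1.25+2×2.375] = 1×6 in, A_gv = 1.875, A_nv = 1×(6 − 2.5×0.875)×0.3125 = 1.1914 in²; tension to near edge: (1.625 − 0.5×0.875)×0.3125 = 0.37109 in². R_n = min(0.6×65×1.1914, 0.6×50×1.875) + 1.0×65×0.37109 = min(46.465, 56.25) + 24.121 = 70.586 kips. φR_n = 0.75 × 70.586 = 52.9 kips.
Governing: min(83.5, 70.3, 63.3, 52.9) = 52.9 kips → block shear.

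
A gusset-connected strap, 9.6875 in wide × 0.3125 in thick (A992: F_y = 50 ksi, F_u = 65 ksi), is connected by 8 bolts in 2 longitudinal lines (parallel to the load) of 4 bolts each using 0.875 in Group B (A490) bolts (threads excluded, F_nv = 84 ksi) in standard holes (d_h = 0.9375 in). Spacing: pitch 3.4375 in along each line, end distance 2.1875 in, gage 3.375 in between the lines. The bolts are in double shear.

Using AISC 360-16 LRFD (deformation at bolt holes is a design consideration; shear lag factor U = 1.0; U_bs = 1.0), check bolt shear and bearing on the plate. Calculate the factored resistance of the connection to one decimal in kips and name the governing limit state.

254.8 kips (bearing governs)

Bolt shear: A_b = π(0.875)²/4 = 0.60132 in². φR_n = 0.75 × 84 × 0.60132 × 8 × 2 = 606.1 kips.
Bearing (0.3125 in plate, F_u = 65 ksi): end bolts L_c = 2.1875 − 0.9375/2 = 1.71875, R_n = min(1.2×1.71875×0.3125×65, 2.4×0.875×0.3125×65) = 41.895 kips/bolt; interior L_c = 3.4375 − 0.9375 = 2.5, R_n = 42.656 kips/bolt. φR_n = 0.75 × (2×41.895 + 6×42.656) = 254.8 kips.
Governing: min(606.1, 254.8) = 254.8 kips → bearing.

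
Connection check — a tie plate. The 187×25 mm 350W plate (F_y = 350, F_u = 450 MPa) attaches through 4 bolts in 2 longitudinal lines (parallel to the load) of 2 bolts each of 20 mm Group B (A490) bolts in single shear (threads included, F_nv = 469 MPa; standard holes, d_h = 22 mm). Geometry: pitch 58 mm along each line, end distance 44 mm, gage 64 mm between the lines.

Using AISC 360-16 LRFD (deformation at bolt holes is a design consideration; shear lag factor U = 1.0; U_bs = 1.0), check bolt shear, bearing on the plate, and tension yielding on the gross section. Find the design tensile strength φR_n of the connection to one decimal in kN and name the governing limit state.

442.0 kN (bolt shear governs)

Bolt shear: A_b = π(20)²/4 = 314.16 mm². φR_n = 0.75 × 469 × 314.16 × 4 × 1 = 442.0 kN.
Bearing (25 mm plate, F_u = 450 MPa): end bolts L_c = 44 − 22/2 = 33, R_n = min(1.2×33×25×450, 2.4×20×25×450) = 445.5 kN/bolt; interior L_c = 58 − 22 = 36, R_n = 486 kN/bolt. φR_n = 0.75 × (2×445.5 + 2×486) = 1397.3 kN.
Tension yield (gross): A_g = 187×25 = 4675 mm². φR_n = 0.90 × 350 × 4675 = 1472.6 kN.
Governing: min(442.0, 1397.3, 1472.6) = 442.0 kN → bolt shear.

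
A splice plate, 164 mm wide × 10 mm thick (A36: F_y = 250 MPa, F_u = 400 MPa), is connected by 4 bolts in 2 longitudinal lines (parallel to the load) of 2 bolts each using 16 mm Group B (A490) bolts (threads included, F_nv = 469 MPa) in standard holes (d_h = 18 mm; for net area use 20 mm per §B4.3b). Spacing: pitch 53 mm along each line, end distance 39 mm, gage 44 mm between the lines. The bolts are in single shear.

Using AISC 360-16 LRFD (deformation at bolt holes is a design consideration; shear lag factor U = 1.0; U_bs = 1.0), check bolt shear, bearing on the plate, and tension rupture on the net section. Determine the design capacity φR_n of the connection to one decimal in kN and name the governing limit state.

Bolt shear: A_b = π(16)²/4 = 201.06 mm². φR_n = 0.75 × 469 × 201.06 × 4 × 1 = 282.9 kN.
Bearing (10 mm plate, F_u = 400 MPa): end bolts L_c = 39 − 18/2 = 30, R_n = min(1.2×30×10×400, 2.4×16×10×400) = 144 kN/bolt; interior L_c = 53 − 18 = 35, R_n = 153.6 kN/bolt. φR_n = 0.75 × (2×144 + 2×153.6) = 446.4 kN.
Tension rupture (net): A_n = (164 − 2×20)×10 = 1240 mm² (U = 1.0, A_e = A_n). φR_n = 0.75 × 400 × 1240 = 372.0 kN.
Governing: min(282.9, 446.4, 372.0) = 282.9 kN → bolt shear.

282.9 kN (bolt shear governs)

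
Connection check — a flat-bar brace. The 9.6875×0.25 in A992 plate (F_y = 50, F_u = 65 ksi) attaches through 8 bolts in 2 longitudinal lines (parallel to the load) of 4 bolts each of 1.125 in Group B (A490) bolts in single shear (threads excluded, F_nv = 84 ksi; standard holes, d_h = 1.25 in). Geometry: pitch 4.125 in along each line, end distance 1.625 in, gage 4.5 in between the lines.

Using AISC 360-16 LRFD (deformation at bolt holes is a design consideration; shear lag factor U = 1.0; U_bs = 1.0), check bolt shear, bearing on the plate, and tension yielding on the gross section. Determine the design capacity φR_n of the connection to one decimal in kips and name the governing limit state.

109.0 kips (gross-section yield governs)

Bolt shear: A_b = π(1.125)²/4 = 0.99402 in². φR_n = 0.75 × 84 × 0.99402 × 8 × 1 = 501.0 kips.
Bearing (0.25 in plate, F_u = 65 ksi): end bolts L_c = 1.625 − 1.25/2 = 1, R_n = min(1.2×1×0.25×65, 2.4×1.125×0.25×65) = 19.5 kips/bolt; interior L_c = 4.125 − 1.25 = 2.875, R_n = 43.875 kips/bolt. φR_n = 0.75 × (2×19.5 + 6×43.875) = 226.7 kips.
Tension yield (gross): A_g = 9.6875×0.25 = 2.4219 in². φR_n = 0.90 × 50 × 2.4219 = 109.0 kips.
Governing: min(501.0, 226.7, 109.0) = 109.0 kips → gross-section yield.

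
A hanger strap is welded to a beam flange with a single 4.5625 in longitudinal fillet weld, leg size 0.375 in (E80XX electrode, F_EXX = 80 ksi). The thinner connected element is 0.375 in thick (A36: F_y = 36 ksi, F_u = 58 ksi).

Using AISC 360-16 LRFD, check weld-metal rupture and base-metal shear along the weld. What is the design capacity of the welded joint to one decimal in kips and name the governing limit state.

37.0 kips (base-metal shear governs)

Weld metal: throat = 0.707×0.375 = 0.26513 in, L = 4.5625 in. φR_n = 0.75 × 0.6 × 80 × 0.26513 × 4.5625 = 43.5 kips.
Base metal shear (0.375 in plate): yield φR_n = 1.0×0.6×36×0.375×4.5625 = 37.0 kips; rupture φR_n = 0.75×0.6×58×0.375×4.5625 = 44.7 kips; take 37.0 kips (yield).
Governing: min(43.5, 37.0) = 37.0 kips → base-metal shear.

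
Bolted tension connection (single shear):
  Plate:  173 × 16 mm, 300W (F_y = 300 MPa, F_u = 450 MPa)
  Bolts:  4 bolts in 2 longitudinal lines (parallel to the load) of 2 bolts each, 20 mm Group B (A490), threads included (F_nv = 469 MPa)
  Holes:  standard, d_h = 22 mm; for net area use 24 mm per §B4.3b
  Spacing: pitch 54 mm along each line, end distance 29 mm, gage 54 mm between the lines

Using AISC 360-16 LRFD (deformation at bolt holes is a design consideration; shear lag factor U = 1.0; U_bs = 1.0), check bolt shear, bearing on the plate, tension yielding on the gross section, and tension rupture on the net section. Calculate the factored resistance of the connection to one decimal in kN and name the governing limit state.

Bolt shear: A_b = π(20)²/4 = 314.16 mm². φR_n = 0.75 × 469 × 314.16 × 4 × 1 = 442.0 kN.
Bearing (16 mm plate, F_u = 450 MPa): end bolts L_c = 29 − 22/2 = 18, R_n = min(1.2×18×16×450, 2.4×20×16×450) = 155.52 kN/bolt; interior L_c = 54 − 22 = 32, R_n = 276.48 kN/bolt. φR_n = 0.75 × (2×155.52 + 2×276.48) = 648.0 kN.
Tension yield (gross): A_g = 173×16 = 2768 mm². φR_n = 0.90 × 300 × 2768 = 747.4 kN.
Tension rupture (net): A_n = (173 − 2×24)×16 = 2000 mm² (U = 1.0, A_e = A_n). φR_n = 0.75 × 450 × 2000 = 675.0 kN.
Governing: min(442.0, 648.0, 747.4, 675.0) = 442.0 kN → bolt shear.

442.0 kN (bolt shear governs)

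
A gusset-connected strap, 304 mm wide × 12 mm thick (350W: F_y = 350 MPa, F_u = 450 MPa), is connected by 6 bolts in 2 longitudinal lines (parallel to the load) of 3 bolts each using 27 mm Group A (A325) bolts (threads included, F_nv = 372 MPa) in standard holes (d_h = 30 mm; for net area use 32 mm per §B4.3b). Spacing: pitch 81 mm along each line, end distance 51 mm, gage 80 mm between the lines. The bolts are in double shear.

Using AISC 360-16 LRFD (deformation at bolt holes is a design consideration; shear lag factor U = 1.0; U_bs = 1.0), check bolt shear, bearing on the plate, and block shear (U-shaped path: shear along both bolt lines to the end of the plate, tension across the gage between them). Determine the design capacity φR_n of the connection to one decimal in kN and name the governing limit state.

Bolt shear: A_b = π(27)²/4 = 572.56 mm². φR_n = 0.75 × 372 × 572.56 × 6 × 2 = 1916.9 kN.
Bearing (12 mm plate, F_u = 450 MPa): end bolts L_c = 51 − 30/2 = 36, R_n = min(1.2×36×12×450, 2.4×27×12×450) = 233.28 kN/bolt; interior L_c = 81 − 30 = 51, R_n = 330.48 kN/bolt. φR_n = 0.75 × (2×233.28 + 4×330.48) = 1341.4 kN.
Block shear: shear path 2×[51+2×81] = 2×213 mm, A_gv = 5112, A_nv = 2×(213 − 2.5×32)×12 = 3192 mm²; tension across gage: (80 − 1×32)×12 = 576 mm². R_n = min(0.6×450×3192, 0.6×350×5112) + 1.0×450×576 = min(861.84, 1073.5) + 259.2 = 1121 kN. φR_n = 0.75 × 1121 = 840.8 kN.
Governing: min(1916.9, 1341.4, 840.8) = 840.8 kN → block shear.

840.8 kN (block shear governs)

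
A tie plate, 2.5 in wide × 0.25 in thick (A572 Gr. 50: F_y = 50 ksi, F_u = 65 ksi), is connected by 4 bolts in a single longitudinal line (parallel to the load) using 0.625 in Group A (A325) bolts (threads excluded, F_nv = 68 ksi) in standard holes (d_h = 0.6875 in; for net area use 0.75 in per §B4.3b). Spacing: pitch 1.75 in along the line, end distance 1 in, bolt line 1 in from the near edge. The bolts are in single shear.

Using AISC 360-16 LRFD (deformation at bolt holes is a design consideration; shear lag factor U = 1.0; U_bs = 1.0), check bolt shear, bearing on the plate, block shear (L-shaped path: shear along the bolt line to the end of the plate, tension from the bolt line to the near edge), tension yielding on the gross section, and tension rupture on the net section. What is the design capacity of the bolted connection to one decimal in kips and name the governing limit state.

Bolt shear: A_b = π(0.625)²/4 = 0.3068 in². φR_n = 0.75 × 68 × 0.3068 × 4 × 1 = 62.6 kips.
Bearing (0.25 in plate, F_u = 65 ksi): end bolts L_c = 1 − 0.6875/2 = 0.65625, R_n = min(1.2×0.65625×0.25×65, 2.4×0.625×0.25×65) = 12.797 kips/bolt; interior L_c = 1.75 − 0.6875 = 1.0625, R_n = 20.719 kips/bolt. φR_n = 0.75 × (1×12.797 + 3×20.719) = 56.2 kips.
Block shear: shear path 1×[1+3×1.75] = 1×6.25 in, A_gv = 1.5625, A_nv = 1×(6.25 − 3.5×0.75)×0.25 = 0.90625 in²; tension to near edge: (1 − 0.5×0.75)×0.25 = 0.15625 in². R_n = min(0.6×65×0.90625, 0.6×50×1.5625) + 1.0×65×0.15625 = min(35.344, 46.875) + 10.156 = 45.5 kips. φR_n = 0.75 × 45.5 = 34.1 kips.
Tension yield (gross): A_g = 2.5×0.25 = 0.625 in². φR_n = 0.90 × 50 × 0.625 = 28.1 kips.
Tension rupture (net): A_n = (2.5 − 1×0.75)×0.25 = 0.4375 in² (U = 1.0, A_e = A_n). φR_n = 0.75 × 65 × 0.4375 = 21.3 kips.
Governing: min(62.6, 56.2, 34.1, 28.1, 21.3) = 21.3 kips → net-section rupture.

21.3 kips (net-section rupture governs)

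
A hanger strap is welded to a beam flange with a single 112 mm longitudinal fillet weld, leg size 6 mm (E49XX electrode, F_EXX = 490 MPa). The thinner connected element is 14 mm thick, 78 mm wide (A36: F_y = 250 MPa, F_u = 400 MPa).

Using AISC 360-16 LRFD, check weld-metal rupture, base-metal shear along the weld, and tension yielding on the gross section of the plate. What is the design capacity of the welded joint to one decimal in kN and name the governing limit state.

Weld metal: throat = 0.707×6 = 4.242 mm, L = 112 mm. φR_n = 0.75 × 0.6 × 490 × 4.242 × 112 = 104.8 kN.
Base metal shear (14 mm plate): yield φR_n = 1.0×0.6×250×14×112 = 235.2 kN; rupture φR_n = 0.75×0.6×400×14×112 = 282.2 kN; take 235.2 kN (yield).
Tension yield (gross): A_g = 78×14 = 1092 mm². φR_n = 0.90 × 250 × 1092 = 245.7 kN.
Governing: min(104.8, 235.2, 245.7) = 104.8 kN → weld metal.

104.8 kN (weld metal governs)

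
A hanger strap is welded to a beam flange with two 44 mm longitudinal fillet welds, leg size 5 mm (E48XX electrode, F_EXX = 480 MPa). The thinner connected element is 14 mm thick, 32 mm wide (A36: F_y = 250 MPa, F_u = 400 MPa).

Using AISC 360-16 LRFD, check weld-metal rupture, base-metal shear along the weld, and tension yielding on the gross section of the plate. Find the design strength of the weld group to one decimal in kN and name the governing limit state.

Weld metal: throat = 0.707×5 = 3.535 mm, L = 2×44 = 88 mm. φR_n = 0.75 × 0.6 × 480 × 3.535 × 88 = 67.2 kN.
Base metal shear (14 mm plate): yield φR_n = 1.0×0.6×250×14×88 = 184.8 kN; rupture φR_n = 0.75×0.6×400×14×88 = 221.8 kN; take 184.8 kN (yield).
Tension yield (gross): A_g = 32×14 = 448 mm². φR_n = 0.90 × 250 × 448 = 100.8 kN.
Governing: min(67.2, 184.8, 100.8) = 67.2 kN → weld metal.

67.2 kN (weld metal governs)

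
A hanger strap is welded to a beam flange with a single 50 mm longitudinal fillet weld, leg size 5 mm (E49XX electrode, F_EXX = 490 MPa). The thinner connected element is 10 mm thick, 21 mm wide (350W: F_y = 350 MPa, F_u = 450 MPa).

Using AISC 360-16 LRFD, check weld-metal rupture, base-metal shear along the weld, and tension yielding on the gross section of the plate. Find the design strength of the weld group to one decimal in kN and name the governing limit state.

Weld metal: throat = 0.707×5 = 3.535 mm, L = 50 mm. φR_n = 0.75 × 0.6 × 490 × 3.535 × 50 = 39.0 kN.
Base metal shear (10 mm plate): yield φR_n = 1.0×0.6×350×10×50 = 105.0 kN; rupture φR_n = 0.75×0.6×450×10×50 = 101.3 kN; take 101.3 kN (rupture).
Tension yield (gross): A_g = 21×10 = 210 mm². φR_n = 0.90 × 350 × 210 = 66.2 kN.
Governing: min(39.0, 101.3, 66.2) = 39.0 kN → weld metal.

39.0 kN (weld metal governs)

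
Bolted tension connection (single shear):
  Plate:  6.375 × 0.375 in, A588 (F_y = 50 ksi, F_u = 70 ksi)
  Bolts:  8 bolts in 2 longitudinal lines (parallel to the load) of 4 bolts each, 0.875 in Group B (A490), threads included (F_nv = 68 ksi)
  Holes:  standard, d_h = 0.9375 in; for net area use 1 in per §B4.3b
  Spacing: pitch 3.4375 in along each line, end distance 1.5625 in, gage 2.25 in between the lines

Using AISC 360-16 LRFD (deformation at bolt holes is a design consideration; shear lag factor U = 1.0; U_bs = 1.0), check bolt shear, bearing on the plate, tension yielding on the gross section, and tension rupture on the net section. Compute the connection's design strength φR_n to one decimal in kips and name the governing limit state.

86.1 kips (net-section rupture governs)

Bolt shear: A_b = π(0.875)²/4 = 0.60132 in². φR_n = 0.75 × 68 × 0.60132 × 8 × 1 = 245.3 kips.
Bearing (0.375 in plate, F_u = 70 ksi): end bolts L_c = 1.5625 − 0.9375/2 = 1.09375, R_n = min(1.2×1.09375×0.375×70, 2.4×0.875×0.375×70) = 34.453 kips/bolt; interior L_c = 3.4375 − 0.9375 = 2.5, R_n = 55.125 kips/bolt. φR_n = 0.75 × (2×34.453 + 6×55.125) = 299.7 kips.
Tension yield (gross): A_g = 6.375×0.375 = 2.3906 in². φR_n = 0.90 × 50 × 2.3906 = 107.6 kips.
Tension rupture (net): A_n = (6.375 − 2×1)×0.375 = 1.6406 in² (U = 1.0, A_e = A_n). φR_n = 0.75 × 70 × 1.6406 = 86.1 kips.
Governing: min(245.3, 299.7, 107.6, 86.1) = 86.1 kips → net-section rupture.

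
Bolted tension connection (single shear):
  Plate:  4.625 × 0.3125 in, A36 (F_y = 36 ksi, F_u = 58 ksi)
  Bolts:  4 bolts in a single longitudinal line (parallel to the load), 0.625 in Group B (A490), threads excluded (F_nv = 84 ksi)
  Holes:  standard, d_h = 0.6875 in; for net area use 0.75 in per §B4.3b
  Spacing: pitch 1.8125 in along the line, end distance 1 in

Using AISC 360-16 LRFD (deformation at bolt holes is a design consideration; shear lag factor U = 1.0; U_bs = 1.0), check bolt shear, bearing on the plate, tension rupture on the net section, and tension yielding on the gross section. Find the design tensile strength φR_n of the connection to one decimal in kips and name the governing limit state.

46.8 kips (gross-section yield governs)

Bolt shear: A_b = π(0.625)²/4 = 0.3068 in². φR_n = 0.75 × 84 × 0.3068 × 4 × 1 = 77.3 kips.
Bearing (0.3125 in plate, F_u = 58 ksi): end bolts L_c = 1 − 0.6875/2 = 0.65625, R_n = min(1.2×0.65625×0.3125×58, 2.4×0.625×0.3125×58) = 14.273 kips/bolt; interior L_c = 1.8125 − 0.6875 = 1.125, R_n = 24.469 kips/bolt. φR_n = 0.75 × (1×14.273 + 3×24.469) = 65.8 kips.
Tension rupture (net): A_n = (4.625 − 1×0.75)×0.3125 = 1.2109 in² (U = 1.0, A_e = A_n). φR_n = 0.75 × 58 × 1.2109 = 52.7 kips.
Tension yield (gross): A_g = 4.625×0.3125 = 1.4453 in². φR_n = 0.90 × 36 × 1.4453 = 46.8 kips.
Governing: min(77.3, 65.8, 52.7, 46.8) = 46.8 kips → gross-section yield.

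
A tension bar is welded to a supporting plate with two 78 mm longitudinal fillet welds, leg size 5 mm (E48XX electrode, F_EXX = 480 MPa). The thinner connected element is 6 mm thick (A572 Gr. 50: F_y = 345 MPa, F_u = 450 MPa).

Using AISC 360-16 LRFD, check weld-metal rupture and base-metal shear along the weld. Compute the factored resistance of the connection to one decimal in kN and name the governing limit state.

119.1 kN (weld metal governs)

Weld metal: throat = 0.707×5 = 3.535 mm, L = 2×78 = 156 mm. φR_n = 0.75 × 0.6 × 480 × 3.535 × 156 = 119.1 kN.
Base metal shear (6 mm plate): yield φR_n = 1.0×0.6×345×6×156 = 193.8 kN; rupture φR_n = 0.75×0.6×450×6×156 = 189.5 kN; take 189.5 kN (rupture).
Governing: min(119.1, 189.5) = 119.1 kN → weld metal.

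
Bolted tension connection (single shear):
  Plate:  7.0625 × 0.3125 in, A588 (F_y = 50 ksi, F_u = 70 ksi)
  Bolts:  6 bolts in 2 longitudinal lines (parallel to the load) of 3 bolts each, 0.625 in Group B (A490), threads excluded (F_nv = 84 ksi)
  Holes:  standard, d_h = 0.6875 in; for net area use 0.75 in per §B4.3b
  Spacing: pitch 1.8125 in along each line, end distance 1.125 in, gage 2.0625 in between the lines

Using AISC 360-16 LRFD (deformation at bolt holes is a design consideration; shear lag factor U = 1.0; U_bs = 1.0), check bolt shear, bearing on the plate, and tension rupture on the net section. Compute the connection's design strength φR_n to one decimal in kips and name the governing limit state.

91.3 kips (net-section rupture governs)

Bolt shear: A_b = π(0.625)²/4 = 0.3068 in². φR_n = 0.75 × 84 × 0.3068 × 6 × 1 = 116.0 kips.
Bearing (0.3125 in plate, F_u = 70 ksi): end bolts L_c = 1.125 − 0.6875/2 = 0.78125, R_n = min(1.2×0.78125×0.3125×70, 2.4×0.625×0.3125×70) = 20.508 kips/bolt; interior L_c = 1.8125 − 0.6875 = 1.125, R_n = 29.531 kips/bolt. φR_n = 0.75 × (2×20.508 + 4×29.531) = 119.4 kips.
Tension rupture (net): A_n = (7.0625 − 2×0.75)×0.3125 = 1.7383 in² (U = 1.0, A_e = A_n). φR_n = 0.75 × 70 × 1.7383 = 91.3 kips.
Governing: min(116.0, 119.4, 91.3) = 91.3 kips → net-section rupture.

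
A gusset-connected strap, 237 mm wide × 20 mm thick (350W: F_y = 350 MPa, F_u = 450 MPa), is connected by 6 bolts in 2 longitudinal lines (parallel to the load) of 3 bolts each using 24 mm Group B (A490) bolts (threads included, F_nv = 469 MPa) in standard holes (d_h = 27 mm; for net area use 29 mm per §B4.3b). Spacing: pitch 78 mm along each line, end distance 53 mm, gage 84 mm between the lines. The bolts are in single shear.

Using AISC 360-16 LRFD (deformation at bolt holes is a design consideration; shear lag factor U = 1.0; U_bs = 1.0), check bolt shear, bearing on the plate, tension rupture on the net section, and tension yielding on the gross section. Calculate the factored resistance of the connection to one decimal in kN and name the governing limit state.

Bolt shear: A_b = π(24)²/4 = 452.39 mm². φR_n = 0.75 × 469 × 452.39 × 6 × 1 = 954.8 kN.
Bearing (20 mm plate, F_u = 450 MPa): end bolts L_c = 53 − 27/2 = 39.5, R_n = min(1.2×39.5×20×450, 2.4×24×20×450) = 426.6 kN/bolt; interior L_c = 78 − 27 = 51, R_n = 518.4 kN/bolt. φR_n = 0.75 × (2×426.6 + 4×518.4) = 2195.1 kN.
Tension rupture (net): A_n = (237 − 2×29)×20 = 3580 mm² (U = 1.0, A_e = A_n). φR_n = 0.75 × 450 × 3580 = 1208.3 kN.
Tension yield (gross): A_g = 237×20 = 4740 mm². φR_n = 0.90 × 350 × 4740 = 1493.1 kN.
Governing: min(954.8, 2195.1, 1208.3, 1493.1) = 954.8 kN → bolt shear.

954.8 kN (bolt shear governs)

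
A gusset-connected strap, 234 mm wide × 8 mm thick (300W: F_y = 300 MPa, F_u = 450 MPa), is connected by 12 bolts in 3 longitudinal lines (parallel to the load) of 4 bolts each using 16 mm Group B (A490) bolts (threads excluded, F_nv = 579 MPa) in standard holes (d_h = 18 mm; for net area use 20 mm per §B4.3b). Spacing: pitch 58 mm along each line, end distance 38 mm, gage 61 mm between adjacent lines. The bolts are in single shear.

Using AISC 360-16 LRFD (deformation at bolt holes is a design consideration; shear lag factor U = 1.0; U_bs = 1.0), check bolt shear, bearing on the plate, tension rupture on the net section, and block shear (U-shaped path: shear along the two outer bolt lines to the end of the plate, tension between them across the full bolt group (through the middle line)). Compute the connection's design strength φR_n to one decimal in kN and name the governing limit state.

469.8 kN (net-section rupture governs)

Bolt shear: A_b = π(16)²/4 = 201.06 mm². φR_n = 0.75 × 579 × 201.06 × 12 × 1 = 1047.7 kN.
Bearing (8 mm plate, F_u = 450 MPa): end bolts L_c = 38 − 18/2 = 29, R_n = min(1.2×29×8×450, 2.4×16×8×450) = 125.28 kN/bolt; interior L_c = 58 − 18 = 40, R_n = 138.24 kN/bolt. φR_n = 0.75 × (3×125.28 + 9×138.24) = 1215.0 kN.
Tension rupture (net): A_n = (234 − 3×20)×8 = 1392 mm² (U = 1.0, A_e = A_n). φR_n = 0.75 × 450 × 1392 = 469.8 kN.
Block shear: shear path 2×[38+3×58] = 2×212 mm, A_gv = 3392, A_nv = 2×(212 − 3.5×20)×8 = 2272 mm²; tension across gage: (122 − 2×20)×8 = 656 mm². R_n = min(0.6×450×2272, 0.6×300×3392) + 1.0×450×656 = min(613.44, 610.56) + 295.2 = 905.76 kN. φR_n = 0.75 × 905.76 = 679.3 kN.
Governing: min(1047.7, 1215.0, 469.8, 679.3) = 469.8 kN → net-section rupture.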